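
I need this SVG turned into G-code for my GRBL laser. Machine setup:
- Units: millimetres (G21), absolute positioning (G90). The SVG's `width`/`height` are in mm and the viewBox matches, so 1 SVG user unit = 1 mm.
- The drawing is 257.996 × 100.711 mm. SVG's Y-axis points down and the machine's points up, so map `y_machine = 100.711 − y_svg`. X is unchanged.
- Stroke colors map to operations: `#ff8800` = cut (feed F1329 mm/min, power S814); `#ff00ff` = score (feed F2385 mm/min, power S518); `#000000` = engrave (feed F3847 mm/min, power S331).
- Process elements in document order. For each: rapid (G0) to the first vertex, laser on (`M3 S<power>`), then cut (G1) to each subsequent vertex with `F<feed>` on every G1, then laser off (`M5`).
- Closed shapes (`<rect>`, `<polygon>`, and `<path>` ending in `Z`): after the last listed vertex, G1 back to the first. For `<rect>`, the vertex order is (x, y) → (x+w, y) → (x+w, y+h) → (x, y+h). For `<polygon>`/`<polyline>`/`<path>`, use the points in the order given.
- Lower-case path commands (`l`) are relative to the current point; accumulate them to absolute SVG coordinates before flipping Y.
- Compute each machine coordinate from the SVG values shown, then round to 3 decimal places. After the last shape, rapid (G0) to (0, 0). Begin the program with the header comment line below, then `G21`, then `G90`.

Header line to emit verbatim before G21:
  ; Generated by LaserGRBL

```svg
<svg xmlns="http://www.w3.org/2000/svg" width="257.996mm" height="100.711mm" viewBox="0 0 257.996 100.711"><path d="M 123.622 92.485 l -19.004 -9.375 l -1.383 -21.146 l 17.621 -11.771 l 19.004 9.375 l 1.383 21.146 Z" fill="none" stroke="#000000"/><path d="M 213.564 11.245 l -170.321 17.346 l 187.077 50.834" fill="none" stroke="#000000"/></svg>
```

; Generated by LaserGRBL
G21
G90
G0 X123.622 Y8.226
M3 S331
G1 X104.618 Y17.601 F3847
G1 X103.235 Y38.747 F3847
G1 X120.856 Y50.518 F3847
G1 X139.860 Y41.143 F3847
G1 X141.243 Y19.997 F3847
G1 X123.622 Y8.226 F3847
M5
G0 X213.564 Y89.466
M3 S331
G1 X43.243 Y72.120 F3847
G1 X230.320 Y21.286 F3847
M5
G0 X0.000 Y0.000

viewBox `0 0 257.996 100.711` with mm width/height → 1 unit = 1 mm. Flip: y_m = 100.711 − y_svg.

**Shape 1** — `<path>` regular polygon, stroke `#000000` → engrave (S331, F3847). Machine vertices: (123.622,8.226) → (104.618,17.601) → (103.235,38.747) → (120.856,50.518) → (139.860,41.143) → (141.243,19.997) → (123.622,8.226). Closed: final G1 returns to the first vertex.

**Shape 2** — `<path>` open polyline, stroke `#000000` → engrave (S331, F3847). Machine vertices: (213.564,89.466) → (43.243,72.120) → (230.320,21.286). Open path.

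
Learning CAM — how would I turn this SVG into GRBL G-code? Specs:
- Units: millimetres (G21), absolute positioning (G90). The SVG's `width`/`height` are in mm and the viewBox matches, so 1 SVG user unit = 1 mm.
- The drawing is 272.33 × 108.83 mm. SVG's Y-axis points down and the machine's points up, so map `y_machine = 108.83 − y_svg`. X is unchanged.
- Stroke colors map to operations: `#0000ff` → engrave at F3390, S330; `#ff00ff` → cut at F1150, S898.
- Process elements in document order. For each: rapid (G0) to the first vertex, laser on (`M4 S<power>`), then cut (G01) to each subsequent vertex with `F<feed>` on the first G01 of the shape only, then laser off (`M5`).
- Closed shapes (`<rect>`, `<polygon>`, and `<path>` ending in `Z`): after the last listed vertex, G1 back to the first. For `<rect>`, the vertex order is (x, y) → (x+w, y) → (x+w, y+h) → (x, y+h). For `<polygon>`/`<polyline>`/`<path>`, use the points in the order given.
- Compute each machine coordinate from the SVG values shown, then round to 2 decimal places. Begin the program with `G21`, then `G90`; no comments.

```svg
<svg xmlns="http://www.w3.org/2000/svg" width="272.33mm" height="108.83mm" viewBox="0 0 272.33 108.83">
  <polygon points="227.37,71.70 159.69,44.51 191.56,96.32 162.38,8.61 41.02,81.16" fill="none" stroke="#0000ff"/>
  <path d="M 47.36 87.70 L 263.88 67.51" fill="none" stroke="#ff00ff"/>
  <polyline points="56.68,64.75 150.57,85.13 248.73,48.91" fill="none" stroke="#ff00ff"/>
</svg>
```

1 u = 1 mm; y_m = 108.83 − y.

[1] `<polygon>` closed polygon, #0000ff→engrave S330 F3390: (227.37,37.13) → (159.69,64.32) → (191.56,12.51) → (162.38,100.22) → (41.02,27.67) → (227.37,37.13) (closed)

[2] `<path>` line segment, #ff00ff→cut S898 F1150: (47.36,21.13) → (263.88,41.32)

[3] `<polyline>` open polyline, #ff00ff→cut S898 F1150: (56.68,44.08) → (150.57,23.70) → (248.73,59.92)

G21
G90
G0 X227.37 Y37.13
M4 S330
G01 X159.69 Y64.32 F3390
G01 X191.56 Y12.51
G01 X162.38 Y100.22
G01 X41.02 Y27.67
G01 X227.37 Y37.13
M5
G0 X47.36 Y21.13
M4 S898
G01 X263.88 Y41.32 F1150
M5
G0 X56.68 Y44.08
M4 S898
G01 X150.57 Y23.70 F1150
G01 X248.73 Y59.92
M5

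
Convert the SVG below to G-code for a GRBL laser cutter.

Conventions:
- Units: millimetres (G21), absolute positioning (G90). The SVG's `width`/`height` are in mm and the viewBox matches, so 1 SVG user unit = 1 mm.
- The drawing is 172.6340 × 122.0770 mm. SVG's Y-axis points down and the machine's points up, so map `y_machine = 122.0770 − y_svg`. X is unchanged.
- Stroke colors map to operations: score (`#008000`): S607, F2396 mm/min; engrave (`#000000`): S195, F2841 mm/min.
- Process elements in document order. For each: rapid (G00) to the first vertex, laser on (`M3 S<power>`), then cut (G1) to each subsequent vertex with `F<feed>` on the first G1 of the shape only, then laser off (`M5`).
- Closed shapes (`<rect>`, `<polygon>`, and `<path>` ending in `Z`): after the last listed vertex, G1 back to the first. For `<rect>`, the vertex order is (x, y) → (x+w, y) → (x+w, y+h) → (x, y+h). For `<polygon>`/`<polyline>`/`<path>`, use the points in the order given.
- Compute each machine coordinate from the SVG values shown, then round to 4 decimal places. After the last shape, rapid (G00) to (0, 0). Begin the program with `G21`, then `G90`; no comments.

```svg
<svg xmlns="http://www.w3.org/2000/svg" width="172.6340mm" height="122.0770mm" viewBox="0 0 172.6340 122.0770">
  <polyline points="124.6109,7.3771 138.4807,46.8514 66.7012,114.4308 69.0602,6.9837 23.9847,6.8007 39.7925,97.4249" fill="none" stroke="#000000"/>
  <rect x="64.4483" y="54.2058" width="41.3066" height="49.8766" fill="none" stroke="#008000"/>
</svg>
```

viewBox `0 0 172.6340 122.0770` with mm width/height → 1 unit = 1 mm. Flip: y_m = 122.0770 − y_svg.

**Shape 1** — `<polyline>` open polyline, stroke `#000000` → engrave (S195, F2841). Machine vertices: (124.6109,114.6999) → (138.4807,75.2256) → (66.7012,7.6462) → (69.0602,115.0933) → (23.9847,115.2763) → (39.7925,24.6521). Open path.

**Shape 2** — `<rect>` rectangle, stroke `#008000` → score (S607, F2396). Machine vertices: (64.4483,67.8712) → (105.7549,67.8712) → (105.7549,17.9946) → (64.4483,17.9946) → (64.4483,67.8712). Closed: final G1 returns to the first vertex.

G21
G90
G00 X124.6109 Y114.6999
M3 S195
G1 X138.4807 Y75.2256 F2841
G1 X66.7012 Y7.6462
G1 X69.0602 Y115.0933
G1 X23.9847 Y115.2763
G1 X39.7925 Y24.6521
M5
G00 X64.4483 Y67.8712
M3 S607
G1 X105.7549 Y67.8712 F2396
G1 X105.7549 Y17.9946
G1 X64.4483 Y17.9946
G1 X64.4483 Y67.8712
M5
G00 X0.0000 Y0.0000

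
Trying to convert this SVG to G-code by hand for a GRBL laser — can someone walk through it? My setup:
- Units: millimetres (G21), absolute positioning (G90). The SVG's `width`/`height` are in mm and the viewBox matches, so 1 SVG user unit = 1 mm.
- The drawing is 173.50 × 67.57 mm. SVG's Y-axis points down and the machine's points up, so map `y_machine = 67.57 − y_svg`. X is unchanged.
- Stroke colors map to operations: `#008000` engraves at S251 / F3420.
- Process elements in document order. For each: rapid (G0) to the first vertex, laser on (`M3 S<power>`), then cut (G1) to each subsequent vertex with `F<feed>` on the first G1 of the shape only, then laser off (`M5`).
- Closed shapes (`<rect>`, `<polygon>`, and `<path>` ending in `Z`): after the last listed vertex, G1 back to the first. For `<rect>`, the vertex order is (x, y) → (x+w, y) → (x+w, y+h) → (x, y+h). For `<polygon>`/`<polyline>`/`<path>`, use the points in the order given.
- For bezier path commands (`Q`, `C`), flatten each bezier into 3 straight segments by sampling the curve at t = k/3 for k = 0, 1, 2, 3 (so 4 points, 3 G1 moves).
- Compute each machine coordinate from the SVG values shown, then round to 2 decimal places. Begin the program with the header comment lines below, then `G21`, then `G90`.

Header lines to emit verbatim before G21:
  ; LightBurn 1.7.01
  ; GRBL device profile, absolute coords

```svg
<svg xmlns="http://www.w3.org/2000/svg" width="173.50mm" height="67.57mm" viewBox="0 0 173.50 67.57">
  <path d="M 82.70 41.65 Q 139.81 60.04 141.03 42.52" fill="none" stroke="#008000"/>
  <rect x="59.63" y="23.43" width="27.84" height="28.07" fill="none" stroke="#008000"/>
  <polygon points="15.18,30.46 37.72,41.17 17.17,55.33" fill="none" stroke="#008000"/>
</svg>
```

Since the viewBox matches the mm dimensions, user units are millimetres directly. The only transform is the Y-flip y_m = 67.57 − y_svg.

Shape 1 is a quadratic bezier drawn with `<path>`. Its stroke #008000 means engrave at S251, F3420. After flipping Y the toolpath is (82.70,25.92) → (114.56,17.65) → (134.01,17.36) → (141.03,25.05).

Shape 2 is a rectangle drawn with `<rect>`. Its stroke #008000 means engrave at S251, F3420. After flipping Y the toolpath is (59.63,44.14) → (87.47,44.14) → (87.47,16.07) → (59.63,16.07) → (59.63,44.14), returning to the start.

Shape 3 is a regular polygon drawn with `<polygon>`. Its stroke #008000 means engrave at S251, F3420. After flipping Y the toolpath is (15.18,37.11) → (37.72,26.40) → (17.17,12.24) → (15.18,37.11), returning to the start.

; LightBurn 1.7.01
; GRBL device profile, absolute coords
G21
G90
G0 X82.70 Y25.92
M3 S251
G1 X114.56 Y17.65 F3420
G1 X134.01 Y17.36
G1 X141.03 Y25.05
M5
G0 X59.63 Y44.14
M3 S251
G1 X87.47 Y44.14 F3420
G1 X87.47 Y16.07
G1 X59.63 Y16.07
G1 X59.63 Y44.14
M5
G0 X15.18 Y37.11
M3 S251
G1 X37.72 Y26.40 F3420
G1 X17.17 Y12.24
G1 X15.18 Y37.11
M5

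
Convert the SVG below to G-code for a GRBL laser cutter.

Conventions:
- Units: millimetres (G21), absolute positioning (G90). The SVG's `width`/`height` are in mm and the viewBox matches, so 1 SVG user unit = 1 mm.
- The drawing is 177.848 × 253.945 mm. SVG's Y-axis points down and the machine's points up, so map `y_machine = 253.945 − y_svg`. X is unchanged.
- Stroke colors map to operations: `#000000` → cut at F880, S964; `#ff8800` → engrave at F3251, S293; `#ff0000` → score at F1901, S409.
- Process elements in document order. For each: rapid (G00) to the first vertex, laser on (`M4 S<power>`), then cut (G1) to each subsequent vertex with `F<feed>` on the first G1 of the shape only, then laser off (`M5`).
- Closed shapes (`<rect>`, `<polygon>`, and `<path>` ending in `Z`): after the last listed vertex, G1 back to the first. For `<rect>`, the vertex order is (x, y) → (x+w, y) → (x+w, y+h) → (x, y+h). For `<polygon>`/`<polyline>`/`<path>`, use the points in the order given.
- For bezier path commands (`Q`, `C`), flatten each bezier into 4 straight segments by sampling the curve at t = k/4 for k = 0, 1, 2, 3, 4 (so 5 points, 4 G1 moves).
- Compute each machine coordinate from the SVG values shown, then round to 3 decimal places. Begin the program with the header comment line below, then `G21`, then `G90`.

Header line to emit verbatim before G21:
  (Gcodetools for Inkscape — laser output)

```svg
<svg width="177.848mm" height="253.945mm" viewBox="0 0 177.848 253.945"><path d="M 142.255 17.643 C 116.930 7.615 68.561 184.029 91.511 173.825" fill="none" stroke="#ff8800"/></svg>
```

(Gcodetools for Inkscape — laser output)
G21
G90
G00 X142.255 Y236.302
M4 S293
G1 X120.415 Y214.694 F3251
G1 X98.780 Y158.145
G1 X86.196 Y101.629
G1 X91.511 Y80.120
M5

viewBox `0 0 177.848 253.945` with mm width/height → 1 unit = 1 mm. Flip: y_m = 253.945 − y_svg.

**Shape 1** — `<path>` cubic bezier, stroke `#ff8800` → engrave (S293, F3251). Control points (SVG): P0=(142.255,17.643), P1=(116.930,7.615), P2=(68.561,184.029), P3=(91.511,173.825); sampled at t=k/4. Machine vertices: (142.255,236.302) → (120.415,214.694) → (98.780,158.145) → (86.196,101.629) → (91.511,80.120). Open path.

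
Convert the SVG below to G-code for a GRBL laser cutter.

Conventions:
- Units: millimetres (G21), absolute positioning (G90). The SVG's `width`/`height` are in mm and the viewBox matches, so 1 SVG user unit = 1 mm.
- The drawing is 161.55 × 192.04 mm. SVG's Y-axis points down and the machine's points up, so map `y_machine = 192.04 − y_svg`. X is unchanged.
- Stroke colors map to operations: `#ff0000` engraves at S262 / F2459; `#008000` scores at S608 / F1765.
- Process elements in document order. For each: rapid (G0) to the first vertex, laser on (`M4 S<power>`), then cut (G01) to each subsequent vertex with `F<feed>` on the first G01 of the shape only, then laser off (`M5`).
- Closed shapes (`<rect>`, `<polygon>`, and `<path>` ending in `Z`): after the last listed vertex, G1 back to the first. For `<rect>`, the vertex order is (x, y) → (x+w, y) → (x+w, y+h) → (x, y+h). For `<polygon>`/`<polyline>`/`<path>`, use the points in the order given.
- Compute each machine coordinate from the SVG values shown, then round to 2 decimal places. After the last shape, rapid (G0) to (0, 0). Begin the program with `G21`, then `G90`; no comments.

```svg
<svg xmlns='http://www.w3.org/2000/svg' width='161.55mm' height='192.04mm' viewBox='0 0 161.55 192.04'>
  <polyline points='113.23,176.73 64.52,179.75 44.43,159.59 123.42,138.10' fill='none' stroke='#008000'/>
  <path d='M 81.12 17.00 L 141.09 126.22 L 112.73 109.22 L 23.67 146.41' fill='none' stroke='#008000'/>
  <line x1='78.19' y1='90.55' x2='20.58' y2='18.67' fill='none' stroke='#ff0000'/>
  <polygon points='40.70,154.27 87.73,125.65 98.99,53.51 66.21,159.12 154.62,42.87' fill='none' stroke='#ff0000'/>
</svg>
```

G21
G90
G0 X113.23 Y15.31
M4 S608
G01 X64.52 Y12.29 F1765
G01 X44.43 Y32.45
G01 X123.42 Y53.94
M5
G0 X81.12 Y175.04
M4 S608
G01 X141.09 Y65.82 F1765
G01 X112.73 Y82.82
G01 X23.67 Y45.63
M5
G0 X78.19 Y101.49
M4 S262
G01 X20.58 Y173.37 F2459
M5
G0 X40.70 Y37.77
M4 S262
G01 X87.73 Y66.39 F2459
G01 X98.99 Y138.53
G01 X66.21 Y32.92
G01 X154.62 Y149.17
G01 X40.70 Y37.77
M5
G0 X0.00 Y0.00

Since the viewBox matches the mm dimensions, user units are millimetres directly. The only transform is the Y-flip y_m = 192.04 − y_svg.

Shape 1 is a open polyline drawn with `<polyline>`. Its stroke #008000 means score at S608, F1765. After flipping Y the toolpath is (113.23,15.31) → (64.52,12.29) → (44.43,32.45) → (123.42,53.94).

Shape 2 is a open polyline drawn with `<path>`. Its stroke #008000 means score at S608, F1765. After flipping Y the toolpath is (81.12,175.04) → (141.09,65.82) → (112.73,82.82) → (23.67,45.63).

Shape 3 is a line segment drawn with `<line>`. Its stroke #ff0000 means engrave at S262, F2459. After flipping Y the toolpath is (78.19,101.49) → (20.58,173.37).

Shape 4 is a closed polygon drawn with `<polygon>`. Its stroke #ff0000 means engrave at S262, F2459. After flipping Y the toolpath is (40.70,37.77) → (87.73,66.39) → (98.99,138.53) → (66.21,32.92) → (154.62,149.17) → (40.70,37.77), returning to the start.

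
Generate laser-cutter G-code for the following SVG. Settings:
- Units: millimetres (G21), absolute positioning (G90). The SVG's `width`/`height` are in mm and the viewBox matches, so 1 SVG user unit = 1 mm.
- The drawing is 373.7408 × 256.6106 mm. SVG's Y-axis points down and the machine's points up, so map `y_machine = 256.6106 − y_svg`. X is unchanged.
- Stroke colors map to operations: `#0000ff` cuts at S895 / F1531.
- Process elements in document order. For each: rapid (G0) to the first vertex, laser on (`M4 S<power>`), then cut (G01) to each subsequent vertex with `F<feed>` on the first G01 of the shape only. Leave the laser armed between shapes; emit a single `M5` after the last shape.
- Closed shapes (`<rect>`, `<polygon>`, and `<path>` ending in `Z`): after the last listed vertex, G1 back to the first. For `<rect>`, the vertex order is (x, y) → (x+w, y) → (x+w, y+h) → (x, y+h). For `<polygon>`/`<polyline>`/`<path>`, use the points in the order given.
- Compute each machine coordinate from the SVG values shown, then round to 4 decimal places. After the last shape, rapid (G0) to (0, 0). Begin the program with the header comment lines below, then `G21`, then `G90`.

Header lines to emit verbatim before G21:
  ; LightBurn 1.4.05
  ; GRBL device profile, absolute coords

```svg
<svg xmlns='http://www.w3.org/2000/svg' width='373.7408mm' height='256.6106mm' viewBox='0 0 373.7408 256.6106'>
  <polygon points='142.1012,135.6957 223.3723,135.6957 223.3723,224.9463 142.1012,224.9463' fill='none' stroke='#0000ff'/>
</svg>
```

1 u = 1 mm; y_m = 256.6106 − y.

[1] `<polygon>` rectangle, #0000ff→cut S895 F1531: (142.1012,120.9149) → (223.3723,120.9149) → (223.3723,31.6643) → (142.1012,31.6643) → (142.1012,120.9149) (closed)

; LightBurn 1.4.05
; GRBL device profile, absolute coords
G21
G90
G0 X142.1012 Y120.9149
M4 S895
G01 X223.3723 Y120.9149 F1531
G01 X223.3723 Y31.6643
G01 X142.1012 Y31.6643
G01 X142.1012 Y120.9149
M5
G0 X0.0000 Y0.0000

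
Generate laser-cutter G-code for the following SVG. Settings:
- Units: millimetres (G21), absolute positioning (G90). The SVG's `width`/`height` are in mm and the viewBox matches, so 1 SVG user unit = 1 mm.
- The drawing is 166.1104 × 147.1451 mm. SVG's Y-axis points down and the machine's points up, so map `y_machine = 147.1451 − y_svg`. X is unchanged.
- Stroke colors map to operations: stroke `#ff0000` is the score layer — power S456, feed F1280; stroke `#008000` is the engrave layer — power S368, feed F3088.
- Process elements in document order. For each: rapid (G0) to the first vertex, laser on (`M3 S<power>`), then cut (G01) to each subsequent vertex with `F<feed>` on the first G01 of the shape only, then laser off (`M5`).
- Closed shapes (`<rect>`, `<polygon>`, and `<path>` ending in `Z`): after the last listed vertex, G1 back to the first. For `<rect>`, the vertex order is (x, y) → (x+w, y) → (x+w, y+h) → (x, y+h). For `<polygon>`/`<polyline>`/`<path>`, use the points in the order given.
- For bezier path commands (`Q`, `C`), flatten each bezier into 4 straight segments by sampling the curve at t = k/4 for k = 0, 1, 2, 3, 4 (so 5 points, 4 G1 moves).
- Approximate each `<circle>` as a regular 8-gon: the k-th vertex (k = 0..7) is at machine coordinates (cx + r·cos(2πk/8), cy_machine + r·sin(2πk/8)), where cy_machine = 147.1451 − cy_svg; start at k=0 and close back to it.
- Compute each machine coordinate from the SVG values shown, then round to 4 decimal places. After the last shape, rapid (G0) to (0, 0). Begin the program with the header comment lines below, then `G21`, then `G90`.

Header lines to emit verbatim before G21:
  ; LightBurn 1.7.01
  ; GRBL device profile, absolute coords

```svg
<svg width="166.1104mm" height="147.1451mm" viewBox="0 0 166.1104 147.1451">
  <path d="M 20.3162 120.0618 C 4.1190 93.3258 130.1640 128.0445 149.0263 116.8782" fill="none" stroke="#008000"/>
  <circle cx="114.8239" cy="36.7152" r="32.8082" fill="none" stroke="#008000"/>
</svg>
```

1 u = 1 mm; y_m = 147.1451 − y.

[1] `<path>` cubic bezier, #008000→engrave S368 F3088: (20.3162,27.0833) → (30.9414,37.2897) → (71.5239,34.5137) → (118.6801,28.8184) → (149.0263,30.2669)

[2] `<circle>` circle, #008000→engrave S368 F3088: (147.6321,110.4299) → (138.0228,133.6288) → (114.8239,143.2381) → (91.6250,133.6288) → (82.0157,110.4299) → (91.6250,87.2310) → (114.8239,77.6217) → (138.0228,87.2310) → (147.6321,110.4299) (closed)

; LightBurn 1.7.01
; GRBL device profile, absolute coords
G21
G90
G0 X20.3162 Y27.0833
M3 S368
G01 X30.9414 Y37.2897 F3088
G01 X71.5239 Y34.5137
G01 X118.6801 Y28.8184
G01 X149.0263 Y30.2669
M5
G0 X147.6321 Y110.4299
M3 S368
G01 X138.0228 Y133.6288 F3088
G01 X114.8239 Y143.2381
G01 X91.6250 Y133.6288
G01 X82.0157 Y110.4299
G01 X91.6250 Y87.2310
G01 X114.8239 Y77.6217
G01 X138.0228 Y87.2310
G01 X147.6321 Y110.4299
M5
G0 X0.0000 Y0.0000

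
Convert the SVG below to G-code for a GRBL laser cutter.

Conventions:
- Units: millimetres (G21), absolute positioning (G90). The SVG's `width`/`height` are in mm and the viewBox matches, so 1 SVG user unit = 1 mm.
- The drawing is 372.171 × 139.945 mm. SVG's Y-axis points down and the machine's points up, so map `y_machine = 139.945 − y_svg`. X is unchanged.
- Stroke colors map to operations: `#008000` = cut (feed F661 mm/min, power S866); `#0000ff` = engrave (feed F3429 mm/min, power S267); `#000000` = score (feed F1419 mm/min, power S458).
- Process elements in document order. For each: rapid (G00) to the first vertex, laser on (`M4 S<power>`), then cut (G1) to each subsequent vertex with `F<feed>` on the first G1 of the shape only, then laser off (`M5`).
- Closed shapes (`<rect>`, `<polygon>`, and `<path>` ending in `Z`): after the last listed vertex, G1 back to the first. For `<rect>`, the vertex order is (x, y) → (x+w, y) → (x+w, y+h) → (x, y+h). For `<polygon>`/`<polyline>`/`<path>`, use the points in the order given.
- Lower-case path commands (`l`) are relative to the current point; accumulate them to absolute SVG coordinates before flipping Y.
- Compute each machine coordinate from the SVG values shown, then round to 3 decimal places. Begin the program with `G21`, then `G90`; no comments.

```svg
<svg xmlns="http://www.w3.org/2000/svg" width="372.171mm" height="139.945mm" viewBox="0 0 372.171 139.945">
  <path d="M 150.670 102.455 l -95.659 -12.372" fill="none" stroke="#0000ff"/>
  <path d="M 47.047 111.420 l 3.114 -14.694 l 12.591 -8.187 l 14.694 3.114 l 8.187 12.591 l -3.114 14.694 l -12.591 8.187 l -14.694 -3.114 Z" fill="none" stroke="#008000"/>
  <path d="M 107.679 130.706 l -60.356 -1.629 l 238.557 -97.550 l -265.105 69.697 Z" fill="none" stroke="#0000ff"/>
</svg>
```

G21
G90
G00 X150.670 Y37.490
M4 S267
G1 X55.011 Y49.862 F3429
M5
G00 X47.047 Y28.525
M4 S866
G1 X50.161 Y43.219 F661
G1 X62.752 Y51.406
G1 X77.446 Y48.292
G1 X85.633 Y35.701
G1 X82.519 Y21.007
G1 X69.928 Y12.820
G1 X55.234 Y15.934
G1 X47.047 Y28.525
M5
G00 X107.679 Y9.239
M4 S267
G1 X47.323 Y10.868 F3429
G1 X285.880 Y108.418
G1 X20.775 Y38.721
G1 X107.679 Y9.239
M5

viewBox `0 0 372.171 139.945` with mm width/height → 1 unit = 1 mm. Flip: y_m = 139.945 − y_svg.

**Shape 1** — `<path>` line segment, stroke `#0000ff` → engrave (S267, F3429). Machine vertices: (150.670,37.490) → (55.011,49.862). Open path.

**Shape 2** — `<path>` regular polygon, stroke `#008000` → cut (S866, F661). Machine vertices: (47.047,28.525) → (50.161,43.219) → (62.752,51.406) → (77.446,48.292) → (85.633,35.701) → (82.519,21.007) → (69.928,12.820) → (55.234,15.934) → (47.047,28.525). Closed: final G1 returns to the first vertex.

**Shape 3** — `<path>` closed polygon, stroke `#0000ff` → engrave (S267, F3429). Machine vertices: (107.679,9.239) → (47.323,10.868) → (285.880,108.418) → (20.775,38.721) → (107.679,9.239). Closed: final G1 returns to the first vertex.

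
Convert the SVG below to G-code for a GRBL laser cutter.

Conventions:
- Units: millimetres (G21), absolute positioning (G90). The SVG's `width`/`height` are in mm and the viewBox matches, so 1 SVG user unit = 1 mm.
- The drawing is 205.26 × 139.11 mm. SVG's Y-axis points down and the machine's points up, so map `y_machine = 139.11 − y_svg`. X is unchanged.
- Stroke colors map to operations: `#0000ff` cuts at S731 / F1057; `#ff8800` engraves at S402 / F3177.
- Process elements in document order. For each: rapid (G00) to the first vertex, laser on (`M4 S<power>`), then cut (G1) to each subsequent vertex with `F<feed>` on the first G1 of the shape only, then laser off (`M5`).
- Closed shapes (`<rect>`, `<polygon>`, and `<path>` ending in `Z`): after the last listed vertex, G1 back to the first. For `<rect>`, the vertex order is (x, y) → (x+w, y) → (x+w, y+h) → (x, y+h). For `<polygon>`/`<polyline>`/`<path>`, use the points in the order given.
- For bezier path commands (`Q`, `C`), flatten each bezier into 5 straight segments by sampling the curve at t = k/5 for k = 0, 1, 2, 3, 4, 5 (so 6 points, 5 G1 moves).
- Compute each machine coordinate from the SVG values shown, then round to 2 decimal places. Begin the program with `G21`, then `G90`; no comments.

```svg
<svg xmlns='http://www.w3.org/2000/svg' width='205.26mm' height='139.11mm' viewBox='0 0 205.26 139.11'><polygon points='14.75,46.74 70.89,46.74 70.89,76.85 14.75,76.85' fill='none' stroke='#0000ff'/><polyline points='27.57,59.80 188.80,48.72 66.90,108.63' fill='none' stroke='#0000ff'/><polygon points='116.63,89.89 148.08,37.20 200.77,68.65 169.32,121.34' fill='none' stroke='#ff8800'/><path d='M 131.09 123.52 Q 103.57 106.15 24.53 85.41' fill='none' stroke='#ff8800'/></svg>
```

Since the viewBox matches the mm dimensions, user units are millimetres directly. The only transform is the Y-flip y_m = 139.11 − y_svg.

Shape 1 is a rectangle drawn with `<polygon>`. Its stroke #0000ff means cut at S731, F1057. After flipping Y the toolpath is (14.75,92.37) → (70.89,92.37) → (70.89,62.26) → (14.75,62.26) → (14.75,92.37), returning to the start.

Shape 2 is a open polyline drawn with `<polyline>`. Its stroke #0000ff means cut at S731, F1057. After flipping Y the toolpath is (27.57,79.31) → (188.80,90.39) → (66.90,30.48).

Shape 3 is a regular polygon drawn with `<polygon>`. Its stroke #ff8800 means engrave at S402, F3177. After flipping Y the toolpath is (116.63,49.22) → (148.08,101.91) → (200.77,70.46) → (169.32,17.77) → (116.63,49.22), returning to the start.

Shape 4 is a quadratic bezier drawn with `<path>`. Its stroke #ff8800 means engrave at S402, F3177. After flipping Y the toolpath is (131.09,15.59) → (118.02,22.67) → (100.83,30.03) → (79.52,37.65) → (54.09,45.54) → (24.53,53.70).

G21
G90
G00 X14.75 Y92.37
M4 S731
G1 X70.89 Y92.37 F1057
G1 X70.89 Y62.26
G1 X14.75 Y62.26
G1 X14.75 Y92.37
M5
G00 X27.57 Y79.31
M4 S731
G1 X188.80 Y90.39 F1057
G1 X66.90 Y30.48
M5
G00 X116.63 Y49.22
M4 S402
G1 X148.08 Y101.91 F3177
G1 X200.77 Y70.46
G1 X169.32 Y17.77
G1 X116.63 Y49.22
M5
G00 X131.09 Y15.59
M4 S402
G1 X118.02 Y22.67 F3177
G1 X100.83 Y30.03
G1 X79.52 Y37.65
G1 X54.09 Y45.54
G1 X24.53 Y53.70
M5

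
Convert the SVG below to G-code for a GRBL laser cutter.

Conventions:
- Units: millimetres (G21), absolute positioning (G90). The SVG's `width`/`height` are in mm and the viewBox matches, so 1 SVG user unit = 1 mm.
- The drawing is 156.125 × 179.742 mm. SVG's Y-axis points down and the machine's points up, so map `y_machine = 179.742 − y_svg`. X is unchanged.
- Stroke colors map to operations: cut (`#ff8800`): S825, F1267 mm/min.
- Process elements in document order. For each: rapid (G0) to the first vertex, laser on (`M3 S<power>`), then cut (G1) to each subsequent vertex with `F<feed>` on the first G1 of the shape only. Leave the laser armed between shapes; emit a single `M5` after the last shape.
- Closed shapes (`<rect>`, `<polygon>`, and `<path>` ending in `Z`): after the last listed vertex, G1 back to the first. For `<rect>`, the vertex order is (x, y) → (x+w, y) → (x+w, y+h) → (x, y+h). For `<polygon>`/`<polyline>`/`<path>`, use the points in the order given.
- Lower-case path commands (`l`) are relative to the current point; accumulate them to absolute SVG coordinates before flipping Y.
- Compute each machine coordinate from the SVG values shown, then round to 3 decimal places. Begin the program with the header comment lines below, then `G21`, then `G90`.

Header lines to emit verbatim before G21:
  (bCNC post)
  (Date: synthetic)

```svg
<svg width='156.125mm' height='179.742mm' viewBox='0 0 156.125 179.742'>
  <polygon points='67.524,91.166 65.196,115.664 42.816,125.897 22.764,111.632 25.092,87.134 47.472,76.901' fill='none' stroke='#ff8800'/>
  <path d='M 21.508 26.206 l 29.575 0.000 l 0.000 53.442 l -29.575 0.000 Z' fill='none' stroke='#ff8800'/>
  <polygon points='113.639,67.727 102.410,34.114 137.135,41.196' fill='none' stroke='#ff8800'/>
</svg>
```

(bCNC post)
(Date: synthetic)
G21
G90
G0 X67.524 Y88.576
M3 S825
G1 X65.196 Y64.078 F1267
G1 X42.816 Y53.845
G1 X22.764 Y68.110
G1 X25.092 Y92.608
G1 X47.472 Y102.841
G1 X67.524 Y88.576
G0 X21.508 Y153.536
M3 S825
G1 X51.083 Y153.536 F1267
G1 X51.083 Y100.094
G1 X21.508 Y100.094
G1 X21.508 Y153.536
G0 X113.639 Y112.015
M3 S825
G1 X102.410 Y145.628 F1267
G1 X137.135 Y138.546
G1 X113.639 Y112.015
M5

Since the viewBox matches the mm dimensions, user units are millimetres directly. The only transform is the Y-flip y_m = 179.742 − y_svg.

Shape 1 is a regular polygon drawn with `<polygon>`. Its stroke #ff8800 means cut at S825, F1267. After flipping Y the toolpath is (67.524,88.576) → (65.196,64.078) → (42.816,53.845) → (22.764,68.110) → (25.092,92.608) → (47.472,102.841) → (67.524,88.576), returning to the start.

Shape 2 is a rectangle drawn with `<path>`. Its stroke #ff8800 means cut at S825, F1267. After flipping Y the toolpath is (21.508,153.536) → (51.083,153.536) → (51.083,100.094) → (21.508,100.094) → (21.508,153.536), returning to the start.

Shape 3 is a regular polygon drawn with `<polygon>`. Its stroke #ff8800 means cut at S825, F1267. After flipping Y the toolpath is (113.639,112.015) → (102.410,145.628) → (137.135,138.546) → (113.639,112.015), returning to the start.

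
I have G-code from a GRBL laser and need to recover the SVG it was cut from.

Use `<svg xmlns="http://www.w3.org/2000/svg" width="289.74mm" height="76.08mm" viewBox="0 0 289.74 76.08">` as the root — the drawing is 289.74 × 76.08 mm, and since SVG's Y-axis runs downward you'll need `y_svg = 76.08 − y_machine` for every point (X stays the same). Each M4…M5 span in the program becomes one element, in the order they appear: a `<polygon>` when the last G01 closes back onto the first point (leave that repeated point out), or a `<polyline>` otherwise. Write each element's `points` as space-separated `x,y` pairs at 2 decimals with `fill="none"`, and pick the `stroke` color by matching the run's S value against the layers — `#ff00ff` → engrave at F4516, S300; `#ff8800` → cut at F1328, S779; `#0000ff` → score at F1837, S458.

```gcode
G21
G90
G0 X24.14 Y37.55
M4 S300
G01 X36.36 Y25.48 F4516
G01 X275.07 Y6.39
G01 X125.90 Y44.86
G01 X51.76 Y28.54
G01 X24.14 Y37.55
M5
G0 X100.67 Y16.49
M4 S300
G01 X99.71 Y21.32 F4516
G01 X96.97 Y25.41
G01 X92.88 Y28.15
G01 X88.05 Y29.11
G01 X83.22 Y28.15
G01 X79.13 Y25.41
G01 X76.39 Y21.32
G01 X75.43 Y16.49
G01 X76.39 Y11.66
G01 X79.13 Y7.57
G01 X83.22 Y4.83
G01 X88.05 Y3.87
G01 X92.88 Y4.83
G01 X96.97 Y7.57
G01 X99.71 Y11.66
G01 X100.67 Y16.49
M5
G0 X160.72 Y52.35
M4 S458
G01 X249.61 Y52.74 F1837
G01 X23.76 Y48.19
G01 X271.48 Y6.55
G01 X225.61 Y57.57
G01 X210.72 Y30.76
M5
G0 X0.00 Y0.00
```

<svg xmlns="http://www.w3.org/2000/svg" width="289.74mm" height="76.08mm" viewBox="0 0 289.74 76.08">
  <polygon points="24.14,38.53 36.36,50.60 275.07,69.69 125.90,31.22 51.76,47.54" fill="none" stroke="#ff00ff"/>
  <polygon points="100.67,59.59 99.71,54.76 96.97,50.67 92.88,47.93 88.05,46.97 83.22,47.93 79.13,50.67 76.39,54.76 75.43,59.59 76.39,64.42 79.13,68.51 83.22,71.25 88.05,72.21 92.88,71.25 96.97,68.51 99.71,64.42" fill="none" stroke="#ff00ff"/>
  <polyline points="160.72,23.73 249.61,23.34 23.76,27.89 271.48,69.53 225.61,18.51 210.72,45.32" fill="none" stroke="#0000ff"/>
</svg>

y_svg = 76.08 − y_m.

[1] S300→`#ff00ff` (engrave); closed run; points: 24.14,38.53 36.36,50.60 275.07,69.69 125.90,31.22 51.76,47.54

[2] S300→`#ff00ff` (engrave); closed run; points: 100.67,59.59 99.71,54.76 96.97,50.67 92.88,47.93 88.05,46.97 83.22,47.93 79.13,50.67 76.39,54.76 75.43,59.59 76.39,64.42 79.13,68.51 83.22,71.25 88.05,72.21 92.88,71.25 96.97,68.51 99.71,64.42

[3] S458→`#0000ff` (score); open run; points: 160.72,23.73 249.61,23.34 23.76,27.89 271.48,69.53 225.61,18.51 210.72,45.32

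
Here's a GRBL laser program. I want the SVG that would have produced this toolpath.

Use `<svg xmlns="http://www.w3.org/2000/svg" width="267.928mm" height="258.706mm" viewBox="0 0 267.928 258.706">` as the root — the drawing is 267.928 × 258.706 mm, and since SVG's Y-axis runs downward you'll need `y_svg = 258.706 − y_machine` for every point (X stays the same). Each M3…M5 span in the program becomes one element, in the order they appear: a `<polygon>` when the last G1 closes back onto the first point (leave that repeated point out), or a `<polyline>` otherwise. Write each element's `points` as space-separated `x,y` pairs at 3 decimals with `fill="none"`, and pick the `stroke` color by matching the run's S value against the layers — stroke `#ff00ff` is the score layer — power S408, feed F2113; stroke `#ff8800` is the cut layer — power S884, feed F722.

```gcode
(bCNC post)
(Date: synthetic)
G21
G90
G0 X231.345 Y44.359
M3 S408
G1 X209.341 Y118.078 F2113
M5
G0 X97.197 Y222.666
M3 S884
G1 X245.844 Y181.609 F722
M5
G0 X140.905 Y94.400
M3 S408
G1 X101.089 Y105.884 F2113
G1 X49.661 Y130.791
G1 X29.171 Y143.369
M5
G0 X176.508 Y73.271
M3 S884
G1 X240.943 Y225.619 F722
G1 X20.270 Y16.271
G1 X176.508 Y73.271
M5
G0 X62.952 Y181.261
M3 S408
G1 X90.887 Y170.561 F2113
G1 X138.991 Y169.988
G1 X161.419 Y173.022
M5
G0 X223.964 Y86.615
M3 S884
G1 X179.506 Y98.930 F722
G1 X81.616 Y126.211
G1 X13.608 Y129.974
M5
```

<svg xmlns="http://www.w3.org/2000/svg" width="267.928mm" height="258.706mm" viewBox="0 0 267.928 258.706">
  <polyline points="231.345,214.347 209.341,140.628" fill="none" stroke="#ff00ff"/>
  <polyline points="97.197,36.040 245.844,77.097" fill="none" stroke="#ff8800"/>
  <polyline points="140.905,164.306 101.089,152.822 49.661,127.915 29.171,115.337" fill="none" stroke="#ff00ff"/>
  <polygon points="176.508,185.435 240.943,33.087 20.270,242.435" fill="none" stroke="#ff8800"/>
  <polyline points="62.952,77.445 90.887,88.145 138.991,88.718 161.419,85.684" fill="none" stroke="#ff00ff"/>
  <polyline points="223.964,172.091 179.506,159.776 81.616,132.495 13.608,128.732" fill="none" stroke="#ff8800"/>
</svg>

y_svg = 258.706 − y_m.

[1] S408→`#ff00ff` (score); open run; points: 231.345,214.347 209.341,140.628

[2] S884→`#ff8800` (cut); open run; points: 97.197,36.040 245.844,77.097

[3] S408→`#ff00ff` (score); open run; points: 140.905,164.306 101.089,152.822 49.661,127.915 29.171,115.337

[4] S884→`#ff8800` (cut); closed run; points: 176.508,185.435 240.943,33.087 20.270,242.435

[5] S408→`#ff00ff` (score); open run; points: 62.952,77.445 90.887,88.145 138.991,88.718 161.419,85.684

[6] S884→`#ff8800` (cut); open run; points: 223.964,172.091 179.506,159.776 81.616,132.495 13.608,128.732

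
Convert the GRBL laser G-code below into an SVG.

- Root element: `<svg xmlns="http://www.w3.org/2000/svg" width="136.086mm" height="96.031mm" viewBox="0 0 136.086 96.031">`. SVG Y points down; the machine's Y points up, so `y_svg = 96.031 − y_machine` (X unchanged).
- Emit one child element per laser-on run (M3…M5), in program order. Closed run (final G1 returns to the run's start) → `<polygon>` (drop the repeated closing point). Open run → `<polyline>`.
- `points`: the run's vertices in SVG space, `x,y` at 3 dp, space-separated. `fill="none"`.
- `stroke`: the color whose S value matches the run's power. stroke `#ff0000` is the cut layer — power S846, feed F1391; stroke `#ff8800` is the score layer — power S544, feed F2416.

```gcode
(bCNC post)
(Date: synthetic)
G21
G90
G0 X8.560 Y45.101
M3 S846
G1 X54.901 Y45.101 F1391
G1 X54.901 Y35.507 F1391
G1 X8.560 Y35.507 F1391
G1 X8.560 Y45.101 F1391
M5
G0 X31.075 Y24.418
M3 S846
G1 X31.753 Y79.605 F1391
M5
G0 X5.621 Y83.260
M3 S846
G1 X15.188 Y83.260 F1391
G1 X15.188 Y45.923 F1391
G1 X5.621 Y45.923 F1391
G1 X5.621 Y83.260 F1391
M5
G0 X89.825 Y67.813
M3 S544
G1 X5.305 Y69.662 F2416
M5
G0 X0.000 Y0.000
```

<svg xmlns="http://www.w3.org/2000/svg" width="136.086mm" height="96.031mm" viewBox="0 0 136.086 96.031">
  <polygon points="8.560,50.930 54.901,50.930 54.901,60.524 8.560,60.524" fill="none" stroke="#ff0000"/>
  <polyline points="31.075,71.613 31.753,16.426" fill="none" stroke="#ff0000"/>
  <polygon points="5.621,12.771 15.188,12.771 15.188,50.108 5.621,50.108" fill="none" stroke="#ff0000"/>
  <polyline points="89.825,28.218 5.305,26.369" fill="none" stroke="#ff8800"/>
</svg>

y_svg = 96.031 − y_m.

[1] S846→`#ff0000` (cut); closed run; points: 8.560,50.930 54.901,50.930 54.901,60.524 8.560,60.524

[2] S846→`#ff0000` (cut); open run; points: 31.075,71.613 31.753,16.426

[3] S846→`#ff0000` (cut); closed run; points: 5.621,12.771 15.188,12.771 15.188,50.108 5.621,50.108

[4] S544→`#ff8800` (score); open run; points: 89.825,28.218 5.305,26.369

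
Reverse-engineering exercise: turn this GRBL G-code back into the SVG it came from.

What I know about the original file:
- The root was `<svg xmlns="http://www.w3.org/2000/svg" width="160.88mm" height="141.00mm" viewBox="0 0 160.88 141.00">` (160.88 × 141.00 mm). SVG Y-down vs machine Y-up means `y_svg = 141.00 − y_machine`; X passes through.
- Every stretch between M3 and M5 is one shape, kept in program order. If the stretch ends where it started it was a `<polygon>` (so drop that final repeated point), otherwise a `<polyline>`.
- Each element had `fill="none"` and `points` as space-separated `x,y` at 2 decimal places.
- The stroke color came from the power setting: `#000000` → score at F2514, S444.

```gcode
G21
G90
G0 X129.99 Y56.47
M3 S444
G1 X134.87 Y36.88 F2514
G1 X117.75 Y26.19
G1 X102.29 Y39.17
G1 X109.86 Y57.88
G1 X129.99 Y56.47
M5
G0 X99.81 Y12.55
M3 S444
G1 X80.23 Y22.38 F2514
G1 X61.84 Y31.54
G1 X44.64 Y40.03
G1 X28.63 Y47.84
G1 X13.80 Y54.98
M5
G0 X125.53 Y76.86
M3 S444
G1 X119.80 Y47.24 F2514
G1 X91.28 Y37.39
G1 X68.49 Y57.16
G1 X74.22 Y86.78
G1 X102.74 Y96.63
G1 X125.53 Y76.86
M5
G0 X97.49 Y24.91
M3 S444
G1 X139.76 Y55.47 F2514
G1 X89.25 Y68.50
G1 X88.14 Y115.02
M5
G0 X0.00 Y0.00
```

y_svg = 141.00 − y_m. Every run uses S444, so all elements get stroke `#000000` (score).

[1] closed run; points: 129.99,84.53 134.87,104.12 117.75,114.81 102.29,101.83 109.86,83.12

[2] open run; points: 99.81,128.45 80.23,118.62 61.84,109.46 44.64,100.97 28.63,93.16 13.80,86.02

[3] closed run; points: 125.53,64.14 119.80,93.76 91.28,103.61 68.49,83.84 74.22,54.22 102.74,44.37

[4] open run; points: 97.49,116.09 139.76,85.53 89.25,72.50 88.14,25.98

<svg xmlns="http://www.w3.org/2000/svg" width="160.88mm" height="141.00mm" viewBox="0 0 160.88 141.00">
  <polygon points="129.99,84.53 134.87,104.12 117.75,114.81 102.29,101.83 109.86,83.12" fill="none" stroke="#000000"/>
  <polyline points="99.81,128.45 80.23,118.62 61.84,109.46 44.64,100.97 28.63,93.16 13.80,86.02" fill="none" stroke="#000000"/>
  <polygon points="125.53,64.14 119.80,93.76 91.28,103.61 68.49,83.84 74.22,54.22 102.74,44.37" fill="none" stroke="#000000"/>
  <polyline points="97.49,116.09 139.76,85.53 89.25,72.50 88.14,25.98" fill="none" stroke="#000000"/>
</svg>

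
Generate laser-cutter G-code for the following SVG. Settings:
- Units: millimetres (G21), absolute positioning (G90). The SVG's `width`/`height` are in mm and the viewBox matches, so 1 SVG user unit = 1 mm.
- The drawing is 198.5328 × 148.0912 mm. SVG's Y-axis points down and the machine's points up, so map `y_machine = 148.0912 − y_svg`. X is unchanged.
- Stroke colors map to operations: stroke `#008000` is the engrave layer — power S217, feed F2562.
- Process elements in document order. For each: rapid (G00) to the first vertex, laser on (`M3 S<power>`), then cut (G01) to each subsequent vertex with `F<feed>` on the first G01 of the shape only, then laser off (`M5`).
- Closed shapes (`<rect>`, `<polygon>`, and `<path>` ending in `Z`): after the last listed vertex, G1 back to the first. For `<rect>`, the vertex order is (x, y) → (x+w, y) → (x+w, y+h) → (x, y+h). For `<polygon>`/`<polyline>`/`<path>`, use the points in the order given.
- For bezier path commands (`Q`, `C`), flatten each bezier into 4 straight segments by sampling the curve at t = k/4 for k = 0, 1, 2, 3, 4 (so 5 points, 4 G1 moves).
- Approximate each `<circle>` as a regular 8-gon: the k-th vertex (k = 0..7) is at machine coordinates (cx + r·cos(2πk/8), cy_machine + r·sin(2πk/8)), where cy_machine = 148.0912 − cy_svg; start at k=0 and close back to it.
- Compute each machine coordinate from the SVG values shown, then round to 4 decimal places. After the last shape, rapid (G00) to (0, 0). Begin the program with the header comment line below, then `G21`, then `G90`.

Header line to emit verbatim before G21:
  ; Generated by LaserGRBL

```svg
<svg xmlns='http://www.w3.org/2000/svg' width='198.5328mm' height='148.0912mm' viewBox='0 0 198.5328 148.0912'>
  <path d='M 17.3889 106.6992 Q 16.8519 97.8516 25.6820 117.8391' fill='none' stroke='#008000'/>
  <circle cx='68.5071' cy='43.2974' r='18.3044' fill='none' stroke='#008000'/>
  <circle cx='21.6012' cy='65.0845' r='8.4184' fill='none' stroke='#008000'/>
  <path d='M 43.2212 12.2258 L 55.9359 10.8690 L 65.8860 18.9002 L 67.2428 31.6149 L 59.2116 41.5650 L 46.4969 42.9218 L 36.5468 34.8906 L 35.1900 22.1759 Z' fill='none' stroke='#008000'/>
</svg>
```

; Generated by LaserGRBL
G21
G90
G00 X17.3889 Y41.3920
M3 S217
G01 X17.7058 Y44.0136 F2562
G01 X19.1937 Y43.0308
G01 X21.8524 Y38.4437
G01 X25.6820 Y30.2521
M5
G00 X86.8115 Y104.7938
M3 S217
G01 X81.4503 Y117.7370 F2562
G01 X68.5071 Y123.0982
G01 X55.5639 Y117.7370
G01 X50.2027 Y104.7938
G01 X55.5639 Y91.8506
G01 X68.5071 Y86.4894
G01 X81.4503 Y91.8506
G01 X86.8115 Y104.7938
M5
G00 X30.0196 Y83.0067
M3 S217
G01 X27.5539 Y88.9594 F2562
G01 X21.6012 Y91.4251
G01 X15.6485 Y88.9594
G01 X13.1828 Y83.0067
G01 X15.6485 Y77.0540
G01 X21.6012 Y74.5883
G01 X27.5539 Y77.0540
G01 X30.0196 Y83.0067
M5
G00 X43.2212 Y135.8654
M3 S217
G01 X55.9359 Y137.2222 F2562
G01 X65.8860 Y129.1910
G01 X67.2428 Y116.4763
G01 X59.2116 Y106.5262
G01 X46.4969 Y105.1694
G01 X36.5468 Y113.2006
G01 X35.1900 Y125.9153
G01 X43.2212 Y135.8654
M5
G00 X0.0000 Y0.0000

Since the viewBox matches the mm dimensions, user units are millimetres directly. The only transform is the Y-flip y_m = 148.0912 − y_svg.

Shape 1 is a quadratic bezier drawn with `<path>`. Its stroke #008000 means engrave at S217, F2562. After flipping Y the toolpath is (17.3889,41.3920) → (17.7058,44.0136) → (19.1937,43.0308) → (21.8524,38.4437) → (25.6820,30.2521).

Shape 2 is a circle drawn with `<circle>`. Its stroke #008000 means engrave at S217, F2562. After flipping Y the toolpath is (86.8115,104.7938) → (81.4503,117.7370) → (68.5071,123.0982) → (55.5639,117.7370) → (50.2027,104.7938) → (55.5639,91.8506) → (68.5071,86.4894) → (81.4503,91.8506) → (86.8115,104.7938), returning to the start.

Shape 3 is a circle drawn with `<circle>`. Its stroke #008000 means engrave at S217, F2562. After flipping Y the toolpath is (30.0196,83.0067) → (27.5539,88.9594) → (21.6012,91.4251) → (15.6485,88.9594) → (13.1828,83.0067) → (15.6485,77.0540) → (21.6012,74.5883) → (27.5539,77.0540) → (30.0196,83.0067), returning to the start.

Shape 4 is a regular polygon drawn with `<path>`. Its stroke #008000 means engrave at S217, F2562. After flipping Y the toolpath is (43.2212,135.8654) → (55.9359,137.2222) → (65.8860,129.1910) → (67.2428,116.4763) → (59.2116,106.5262) → (46.4969,105.1694) → (36.5468,113.2006) → (35.1900,125.9153) → (43.2212,135.8654), returning to the start.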